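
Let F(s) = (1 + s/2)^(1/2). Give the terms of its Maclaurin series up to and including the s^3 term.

s^3/128 - s^2/32 + s/4 + 1

Apply the Taylor formula c_k = f^(k)(a)/k!.
F(0) = 1
F′(0) = 1/4
F′′(0) = -1/16
F′′′(0) = 3/64
The Taylor polynomial is Σ F^(k)(0)/k! · s^k.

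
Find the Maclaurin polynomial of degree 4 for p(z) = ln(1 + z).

-z^4/4 + z^3/3 - z^2/2 + z

Compute the successive derivatives at the expansion point and divide by k!.
[z^0] = 0;  [z^1] = 1;  [z^2] = -1/2;  [z^3] = 1/3;  [z^4] = -1/4.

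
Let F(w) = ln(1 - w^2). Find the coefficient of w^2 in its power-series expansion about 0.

F(0) = 0
F′(0) = 0
F′′(0) = -2

-1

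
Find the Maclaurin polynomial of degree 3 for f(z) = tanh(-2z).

8*z^3/3 - 2*z

f(0) = 0
f′(0) = -2
f′′(0) = 0
f′′′(0) = 16
Dividing each by k! gives the coefficients c_0, ..., c_3.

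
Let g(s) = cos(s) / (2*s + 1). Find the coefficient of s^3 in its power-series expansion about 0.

Use 1/(1 - r) = Σ r^k on the denominator, then take the Cauchy product.
g(0) = 1
g′(0) = -2
g′′(0) = 7
g′′′(0) = -42
So c_3 = g′′′(0)/3! = -7.

-7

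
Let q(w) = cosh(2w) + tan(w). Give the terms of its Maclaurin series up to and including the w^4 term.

2*w^4/3 + w^3/3 + 2*w^2 + w + 1

Add the two expansions coefficient-wise.
[w^0] = 1;  [w^1] = 1;  [w^2] = 2;  [w^3] = 1/3;  [w^4] = 2/3.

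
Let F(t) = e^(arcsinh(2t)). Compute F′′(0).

Plug the Maclaurin series of the inner function into that of the outer and collect terms.
From the series, [t^2] F = 2; multiply by 2! = 2 to get 4.

4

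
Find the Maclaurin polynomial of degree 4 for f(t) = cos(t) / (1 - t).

Multiply the two series term by term and collect like powers.

13*t^4/24 + t^3/2 + t^2/2 + t + 1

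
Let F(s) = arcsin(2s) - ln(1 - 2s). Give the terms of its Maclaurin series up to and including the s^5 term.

Expand each term separately and add.
F(0) = 0
F′(0) = 4
F′′(0) = 4
F′′′(0) = 24
F^(4)(0) = 96
F^(5)(0) = 1056

44*s^5/5 + 4*s^4 + 4*s^3 + 2*s^2 + 4*s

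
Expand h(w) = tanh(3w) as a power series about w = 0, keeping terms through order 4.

-9*w^3 + 3*w

[w^0] = 0;  [w^1] = 3;  [w^2] = 0;  [w^3] = -9;  [w^4] = 0.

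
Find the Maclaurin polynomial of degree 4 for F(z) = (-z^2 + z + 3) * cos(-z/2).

Multiply each power in the prefactor through the base expansion.
F(0) = 3
F′(0) = 1
F′′(0) = -11/4
F′′′(0) = -3/4
F^(4)(0) = 51/16

17*z^4/128 - z^3/8 - 11*z^2/8 + z + 3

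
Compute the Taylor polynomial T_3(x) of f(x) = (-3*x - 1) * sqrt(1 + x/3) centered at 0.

17*x^3/432 - 35*x^2/72 - 19*x/6 - 1

Distribute the polynomial across the series and collect like powers.
f(0) = -1
f′(0) = -19/6
f′′(0) = -35/36
f′′′(0) = 17/72
Then c_k = f^(k)(0)/k! gives each Taylor coefficient.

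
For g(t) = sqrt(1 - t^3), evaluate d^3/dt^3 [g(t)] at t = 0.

-3

From the series, [t^3] g = -1/2; multiply by 3! = 6 to get -3.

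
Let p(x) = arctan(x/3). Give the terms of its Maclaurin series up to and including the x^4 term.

p(0) = 0
p′(0) = 1/3
p′′(0) = 0
p′′′(0) = -2/27
p^(4)(0) = 0

-x^3/81 + x/3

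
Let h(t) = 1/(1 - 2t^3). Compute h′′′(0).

Apply the Taylor formula c_k = f^(k)(a)/k!.
From the series, [t^3] h = 2; multiply by 3! = 6 to get 12.

12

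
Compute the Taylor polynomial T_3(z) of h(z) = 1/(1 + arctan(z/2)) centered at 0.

Substitute the inner expansion into the outer series and collect powers.
[z^0] = 1;  [z^1] = -1/2;  [z^2] = 1/4;  [z^3] = -1/12.

-z^3/12 + z^2/4 - z/2 + 1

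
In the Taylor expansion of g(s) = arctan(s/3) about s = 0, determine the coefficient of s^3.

g(0) = 0
g′(0) = 1/3
g′′(0) = 0
g′′′(0) = -2/27
So c_3 = g′′′(0)/3! = -1/81.

-1/81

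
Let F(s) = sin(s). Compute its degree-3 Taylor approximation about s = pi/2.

1 - (s - pi/2)^2/2

F(pi/2) = 1
F′(pi/2) = 0
F′′(pi/2) = -1
F′′′(pi/2) = 0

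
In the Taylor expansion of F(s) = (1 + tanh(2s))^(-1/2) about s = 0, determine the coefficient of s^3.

Let u equal the inner series; expand the outer function in u and truncate.
F(0) = 1
F′(0) = -1
F′′(0) = 3
F′′′(0) = -7
Dividing each by k! gives the coefficients c_0, ..., c_3.

-7/6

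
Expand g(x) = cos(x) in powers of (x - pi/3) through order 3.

Use the known series and substitute for the argument.
g(pi/3) = 1/2
g′(pi/3) = -sqrt(3)/2
g′′(pi/3) = -1/2
g′′′(pi/3) = sqrt(3)/2

sqrt(3)*(x - pi/3)^3/12 - (x - pi/3)^2/4 - sqrt(3)*(x - pi/3)/2 + 1/2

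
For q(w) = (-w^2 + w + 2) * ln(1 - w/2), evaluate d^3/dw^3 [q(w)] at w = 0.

Shift and add copies of the series according to the polynomial's terms.
The coefficient of w^3 in the expansion is 7/24, so q′′′(0) = 3! * (7/24) = 7/4.

7/4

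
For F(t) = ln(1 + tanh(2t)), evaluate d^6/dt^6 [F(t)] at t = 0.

-1024

Substitute the inner expansion into the outer series and collect powers.
The coefficient of t^6 in the expansion is -64/45, so F^(6)(0) = 6! * (-64/45) = -1024.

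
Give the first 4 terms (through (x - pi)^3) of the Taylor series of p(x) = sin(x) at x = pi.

(x - pi)^3/6 - (x - pi)

[(x - pi)^0] = 0;  [(x - pi)^1] = -1;  [(x - pi)^2] = 0;  [(x - pi)^3] = 1/6.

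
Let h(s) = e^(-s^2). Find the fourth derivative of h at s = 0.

Use the known series and substitute for the argument.
From the series, [s^4] h = 1/2; multiply by 4! = 24 to get 12.

12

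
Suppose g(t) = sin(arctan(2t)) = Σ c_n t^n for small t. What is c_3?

Plug the Maclaurin series of the inner function into that of the outer and collect terms.
g(0) = 0
g′(0) = 2
g′′(0) = 0
g′′′(0) = -24
Then c_k = g^(k)(0)/k! gives each Taylor coefficient.

-4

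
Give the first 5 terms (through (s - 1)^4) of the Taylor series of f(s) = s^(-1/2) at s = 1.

35*(s - 1)^4/128 - 5*(s - 1)^3/16 + 3*(s - 1)^2/8 - (s - 1)/2 + 1

[(s - 1)^0] = 1;  [(s - 1)^1] = -1/2;  [(s - 1)^2] = 3/8;  [(s - 1)^3] = -5/16;  [(s - 1)^4] = 35/128.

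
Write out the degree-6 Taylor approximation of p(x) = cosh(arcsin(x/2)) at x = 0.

17*x^6/9216 + 5*x^4/384 + x^2/8 + 1

Let u equal the inner series; expand the outer function in u and truncate.
[x^0] = 1;  [x^1] = 0;  [x^2] = 1/8;  [x^3] = 0;  [x^4] = 5/384;  [x^5] = 0;  [x^6] = 17/9216.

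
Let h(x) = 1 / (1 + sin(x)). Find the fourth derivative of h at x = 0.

Expand as Σ (-1)^k u^k with u equal to the inner function's series.
The coefficient of x^4 in the expansion is 2/3, so h^(4)(0) = 4! * (2/3) = 16.

16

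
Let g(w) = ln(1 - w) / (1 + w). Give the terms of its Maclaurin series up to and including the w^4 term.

Multiply the two series term by term and collect like powers.
g(0) = 0
g′(0) = -1
g′′(0) = 1
g′′′(0) = -5
g^(4)(0) = 14
Dividing each by k! gives the coefficients c_0, ..., c_4.

7*w^4/12 - 5*w^3/6 + w^2/2 - w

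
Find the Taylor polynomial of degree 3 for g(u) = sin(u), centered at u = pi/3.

-(u - pi/3)^3/12 - sqrt(3)*(u - pi/3)^2/4 + (u - pi/3)/2 + sqrt(3)/2

[(u - pi/3)^0] = sqrt(3)/2;  [(u - pi/3)^1] = 1/2;  [(u - pi/3)^2] = -sqrt(3)/4;  [(u - pi/3)^3] = -1/12.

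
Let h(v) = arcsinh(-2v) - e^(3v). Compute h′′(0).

-9

Combine the two series term by term.
From the series, [v^2] h = -9/2; multiply by 2! = 2 to get -9.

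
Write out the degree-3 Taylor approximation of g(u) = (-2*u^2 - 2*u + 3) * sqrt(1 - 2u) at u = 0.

Shift and add copies of the series according to the polynomial's terms.
g(0) = 3
g′(0) = -5
g′′(0) = -3
g′′′(0) = 9

3*u^3/2 - 3*u^2/2 - 5*u + 3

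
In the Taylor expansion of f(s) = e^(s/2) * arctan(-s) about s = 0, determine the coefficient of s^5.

Take the Cauchy product of the two expansions.
f(0) = 0
f′(0) = -1
f′′(0) = -1
f′′′(0) = 5/4
f^(4)(0) = 7/2
f^(5)(0) = -309/16
So c_5 = f^(5)(0)/5! = -103/640.

-103/640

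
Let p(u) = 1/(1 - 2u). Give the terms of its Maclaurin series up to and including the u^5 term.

32*u^5 + 16*u^4 + 8*u^3 + 4*u^2 + 2*u + 1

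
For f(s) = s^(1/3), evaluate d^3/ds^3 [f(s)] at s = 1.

10/27

From the series, [(s - 1)^3] f = 5/81; multiply by 3! = 6 to get 10/27.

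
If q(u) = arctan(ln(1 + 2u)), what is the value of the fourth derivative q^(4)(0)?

Compose series: expand the inner function first, then feed it into the outer expansion.
The coefficient of u^4 in the expansion is 4, so q^(4)(0) = 4! * (4) = 96.

96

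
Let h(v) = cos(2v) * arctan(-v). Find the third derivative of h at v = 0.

14

Take the Cauchy product of the two expansions.
From the series, [v^3] h = 7/3; multiply by 3! = 6 to get 14.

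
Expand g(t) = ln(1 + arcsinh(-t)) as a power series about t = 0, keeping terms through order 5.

Compose series: expand the inner function first, then feed it into the outer expansion.

-13*t^5/120 - t^4/12 - t^3/6 - t^2/2 - t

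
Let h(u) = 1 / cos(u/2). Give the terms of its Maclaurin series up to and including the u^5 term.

5*u^4/384 + u^2/8 + 1

Invert the denominator's series and multiply.
[u^0] = 1;  [u^1] = 0;  [u^2] = 1/8;  [u^3] = 0;  [u^4] = 5/384;  [u^5] = 0.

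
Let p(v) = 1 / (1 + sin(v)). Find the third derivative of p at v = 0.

Use the geometric series for the reciprocal, then substitute.
The coefficient of v^3 in the expansion is -5/6, so p′′′(0) = 3! * (-5/6) = -5.

-5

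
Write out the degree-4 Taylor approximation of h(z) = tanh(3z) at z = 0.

Apply the Taylor formula c_k = f^(k)(a)/k!.
[z^0] = 0;  [z^1] = 3;  [z^2] = 0;  [z^3] = -9;  [z^4] = 0.

-9*z^3 + 3*z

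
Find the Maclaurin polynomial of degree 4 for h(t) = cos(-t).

h(0) = 1
h′(0) = 0
h′′(0) = -1
h′′′(0) = 0
h^(4)(0) = 1

t^4/24 - t^2/2 + 1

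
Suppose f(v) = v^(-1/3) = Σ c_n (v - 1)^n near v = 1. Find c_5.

[(v - 1)^0] = 1;  [(v - 1)^1] = -1/3;  [(v - 1)^2] = 2/9;  [(v - 1)^3] = -14/81;  [(v - 1)^4] = 35/243;  [(v - 1)^5] = -91/729.

-91/729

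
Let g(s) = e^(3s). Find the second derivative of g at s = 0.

9

Differentiate repeatedly and evaluate at the center.
The coefficient of s^2 in the expansion is 9/2, so g′′(0) = 2! * (9/2) = 9.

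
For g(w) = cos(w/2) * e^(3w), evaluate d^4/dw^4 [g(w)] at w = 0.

1081/16

Expand each factor separately, then convolve coefficients.
From the series, [w^4] g = 1081/384; multiply by 4! = 24 to get 1081/16.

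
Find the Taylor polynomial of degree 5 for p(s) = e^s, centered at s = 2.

(s - 2)^5*e^(2)/120 + (s - 2)^4*e^(2)/24 + (s - 2)^3*e^(2)/6 + (s - 2)^2*e^(2)/2 + (s - 2)*e^(2) + e^(2)

[(s - 2)^0] = e^(2);  [(s - 2)^1] = e^(2);  [(s - 2)^2] = e^(2)/2;  [(s - 2)^3] = e^(2)/6;  [(s - 2)^4] = e^(2)/24;  [(s - 2)^5] = e^(2)/120.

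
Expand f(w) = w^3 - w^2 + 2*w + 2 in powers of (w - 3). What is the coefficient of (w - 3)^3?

[(w - 3)^0] = 26;  [(w - 3)^1] = 23;  [(w - 3)^2] = 8;  [(w - 3)^3] = 1.
So c_3 = f′′′(3)/3! = 1.

1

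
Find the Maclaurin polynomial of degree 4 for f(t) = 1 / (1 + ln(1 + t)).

Use the geometric series for the reciprocal, then substitute.
[t^0] = 1;  [t^1] = -1;  [t^2] = 3/2;  [t^3] = -7/3;  [t^4] = 11/3.

11*t^4/3 - 7*t^3/3 + 3*t^2/2 - t + 1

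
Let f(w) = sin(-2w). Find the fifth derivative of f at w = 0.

-32

The coefficient of w^5 in the expansion is -4/15, so f^(5)(0) = 5! * (-4/15) = -32.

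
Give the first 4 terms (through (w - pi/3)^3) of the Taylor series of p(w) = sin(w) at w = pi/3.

-(w - pi/3)^3/12 - sqrt(3)*(w - pi/3)^2/4 + (w - pi/3)/2 + sqrt(3)/2

[(w - pi/3)^0] = sqrt(3)/2;  [(w - pi/3)^1] = 1/2;  [(w - pi/3)^2] = -sqrt(3)/4;  [(w - pi/3)^3] = -1/12.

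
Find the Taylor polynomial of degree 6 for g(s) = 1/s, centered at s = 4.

(s - 4)^6/16384 - (s - 4)^5/4096 + (s - 4)^4/1024 - (s - 4)^3/256 + (s - 4)^2/64 - (s - 4)/16 + 1/4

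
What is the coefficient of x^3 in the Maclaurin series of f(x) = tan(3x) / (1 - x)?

12

Write out both Maclaurin series and multiply, keeping only the needed powers.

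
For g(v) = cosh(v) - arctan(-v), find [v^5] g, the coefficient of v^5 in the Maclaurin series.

1/5

Add the two expansions coefficient-wise.
[v^0] = 1;  [v^1] = 1;  [v^2] = 1/2;  [v^3] = -1/3;  [v^4] = 1/24;  [v^5] = 1/5.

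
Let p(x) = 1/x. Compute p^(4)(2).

3/4

Use the known series and substitute for the argument.
The coefficient of (x - 2)^4 in the expansion is 1/32, so p^(4)(2) = 4! * (1/32) = 3/4.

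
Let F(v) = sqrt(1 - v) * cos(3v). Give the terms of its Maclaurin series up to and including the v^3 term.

35*v^3/16 - 37*v^2/8 - v/2 + 1

Take the Cauchy product of the two expansions.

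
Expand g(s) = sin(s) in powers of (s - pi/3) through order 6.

-sqrt(3)*(s - pi/3)^6/1440 + (s - pi/3)^5/240 + sqrt(3)*(s - pi/3)^4/48 - (s - pi/3)^3/12 - sqrt(3)*(s - pi/3)^2/4 + (s - pi/3)/2 + sqrt(3)/2

g(pi/3) = sqrt(3)/2
g′(pi/3) = 1/2
g′′(pi/3) = -sqrt(3)/2
g′′′(pi/3) = -1/2
g^(4)(pi/3) = sqrt(3)/2
g^(5)(pi/3) = 1/2
g^(6)(pi/3) = -sqrt(3)/2
Then c_k = g^(k)(pi/3)/k! gives each Taylor coefficient.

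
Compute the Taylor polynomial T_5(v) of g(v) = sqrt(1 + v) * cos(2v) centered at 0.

181*v^5/768 + 337*v^4/384 - 15*v^3/16 - 17*v^2/8 + v/2 + 1

Multiply the two series term by term and collect like powers.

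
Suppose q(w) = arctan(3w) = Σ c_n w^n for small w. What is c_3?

-9

[w^0] = 0;  [w^1] = 3;  [w^2] = 0;  [w^3] = -9.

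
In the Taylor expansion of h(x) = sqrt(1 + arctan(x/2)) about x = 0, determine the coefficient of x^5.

Plug the Maclaurin series of the inner function into that of the outer and collect terms.
h(0) = 1
h′(0) = 1/4
h′′(0) = -1/16
h′′′(0) = -5/64
h^(4)(0) = 17/256
h^(5)(0) = 249/1024
So c_5 = h^(5)(0)/5! = 83/40960.

83/40960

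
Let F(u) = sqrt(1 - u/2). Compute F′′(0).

Apply the Taylor formula c_k = f^(k)(a)/k!.
From the series, [u^2] F = -1/32; multiply by 2! = 2 to get -1/16.

-1/16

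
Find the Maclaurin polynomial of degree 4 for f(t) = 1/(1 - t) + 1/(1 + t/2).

17*t^4/16 + 7*t^3/8 + 5*t^2/4 + t/2 + 2

Combine the two series term by term.
f(0) = 2
f′(0) = 1/2
f′′(0) = 5/2
f′′′(0) = 21/4
f^(4)(0) = 51/2
Dividing each by k! gives the coefficients c_0, ..., c_4.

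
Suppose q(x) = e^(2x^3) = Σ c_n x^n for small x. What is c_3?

2

Apply the Taylor formula c_k = f^(k)(a)/k!.
q(0) = 1
q′(0) = 0
q′′(0) = 0
q′′′(0) = 12
The Taylor polynomial is Σ q^(k)(0)/k! · x^k.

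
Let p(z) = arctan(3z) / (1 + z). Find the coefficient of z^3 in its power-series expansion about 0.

-6

Expand each factor separately, then convolve coefficients.
p(0) = 0
p′(0) = 3
p′′(0) = -6
p′′′(0) = -36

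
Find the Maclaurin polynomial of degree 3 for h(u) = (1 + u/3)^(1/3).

5*u^3/2187 - u^2/81 + u/9 + 1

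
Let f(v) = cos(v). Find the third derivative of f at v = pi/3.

sqrt(3)/2

The coefficient of (v - pi/3)^3 in the expansion is sqrt(3)/12, so f′′′(pi/3) = 3! * (sqrt(3)/12) = sqrt(3)/2.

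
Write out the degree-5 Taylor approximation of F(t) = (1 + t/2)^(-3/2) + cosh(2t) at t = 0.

Expand each term separately and add.
[t^0] = 2;  [t^1] = -3/4;  [t^2] = 79/32;  [t^3] = -35/128;  [t^4] = 5041/6144;  [t^5] = -693/8192.

-693*t^5/8192 + 5041*t^4/6144 - 35*t^3/128 + 79*t^2/32 - 3*t/4 + 2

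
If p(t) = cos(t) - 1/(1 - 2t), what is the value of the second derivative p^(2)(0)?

Add the two expansions coefficient-wise.
The coefficient of t^2 in the expansion is -9/2, so p′′(0) = 2! * (-9/2) = -9.

-9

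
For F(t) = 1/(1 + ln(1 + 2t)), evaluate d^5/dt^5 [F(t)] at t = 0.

Let u equal the inner series; expand the outer function in u and truncate.
From the series, [t^5] F = -15*2^(13/14)*3^(45/56)*5^(38/63)*7^(1/126); multiply by 5! = 120 to get -1800*2^(13/14)*3^(45/56)*5^(38/63)*7^(1/126).

-1800*2^(13/14)*3^(45/56)*5^(38/63)*7^(1/126)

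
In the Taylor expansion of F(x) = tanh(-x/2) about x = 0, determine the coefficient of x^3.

Differentiate repeatedly and evaluate at the center.
F(0) = 0
F′(0) = -1/2
F′′(0) = 0
F′′′(0) = 1/4

1/24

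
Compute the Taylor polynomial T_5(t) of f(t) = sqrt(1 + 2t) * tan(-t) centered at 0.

79*t^5/120 - 5*t^4/6 + t^3/6 - t^2 - t

Multiply the two series term by term and collect like powers.
[t^0] = 0;  [t^1] = -1;  [t^2] = -1;  [t^3] = 1/6;  [t^4] = -5/6;  [t^5] = 79/120.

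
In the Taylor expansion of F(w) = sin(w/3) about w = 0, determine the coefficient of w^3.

F(0) = 0
F′(0) = 1/3
F′′(0) = 0
F′′′(0) = -1/27
So c_3 = F′′′(0)/3! = -1/162.

-1/162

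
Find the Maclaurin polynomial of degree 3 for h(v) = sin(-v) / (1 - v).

Multiply the numerator's expansion by the denominator's geometric series.

-5*v^3/6 - v^2 - v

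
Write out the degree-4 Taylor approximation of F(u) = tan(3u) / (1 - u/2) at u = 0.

Write out both Maclaurin series and multiply, keeping only the needed powers.
F(0) = 0
F′(0) = 3
F′′(0) = 3
F′′′(0) = 117/2
F^(4)(0) = 117
Then c_k = F^(k)(0)/k! gives each Taylor coefficient.

39*u^4/8 + 39*u^3/4 + 3*u^2/2 + 3*u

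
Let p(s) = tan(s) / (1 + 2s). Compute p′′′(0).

Expand each factor separately, then convolve coefficients.
From the series, [s^3] p = 13/3; multiply by 3! = 6 to get 26.

26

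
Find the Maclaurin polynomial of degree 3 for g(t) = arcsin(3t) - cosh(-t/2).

9*t^3/2 - t^2/8 + 3*t - 1

Add the two expansions coefficient-wise.
g(0) = -1
g′(0) = 3
g′′(0) = -1/4
g′′′(0) = 27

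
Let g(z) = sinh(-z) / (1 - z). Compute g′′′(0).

Take the Cauchy product of the two expansions.
The coefficient of z^3 in the expansion is -7/6, so g′′′(0) = 3! * (-7/6) = -7.

-7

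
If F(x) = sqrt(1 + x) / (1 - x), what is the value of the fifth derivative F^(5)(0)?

Expand each factor separately, then convolve coefficients.
The coefficient of x^5 in the expansion is 365/256, so F^(5)(0) = 5! * (365/256) = 5475/32.

5475/32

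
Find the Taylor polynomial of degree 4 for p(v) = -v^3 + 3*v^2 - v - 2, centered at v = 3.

Apply the Taylor formula c_k = f^(k)(a)/k!.
p(3) = -5
p′(3) = -10
p′′(3) = -12
p′′′(3) = -6
p^(4)(3) = 0

-(v - 3)^3 - 6*(v - 3)^2 - 10*(v - 3) - 5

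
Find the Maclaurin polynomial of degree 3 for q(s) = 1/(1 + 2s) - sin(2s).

-20*s^3/3 + 4*s^2 - 4*s + 1

Expand each term separately and add.
q(0) = 1
q′(0) = -4
q′′(0) = 8
q′′′(0) = -40
Dividing each by k! gives the coefficients c_0, ..., c_3.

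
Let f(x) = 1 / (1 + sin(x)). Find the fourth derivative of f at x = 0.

16

Expand as Σ (-1)^k u^k with u equal to the inner function's series.
From the series, [x^4] f = 2/3; multiply by 4! = 24 to get 16.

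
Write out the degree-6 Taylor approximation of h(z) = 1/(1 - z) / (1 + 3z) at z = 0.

Multiply the two series term by term and collect like powers.
[z^0] = 1;  [z^1] = -2;  [z^2] = 7;  [z^3] = -20;  [z^4] = 61;  [z^5] = -182;  [z^6] = 547.

547*z^6 - 182*z^5 + 61*z^4 - 20*z^3 + 7*z^2 - 2*z + 1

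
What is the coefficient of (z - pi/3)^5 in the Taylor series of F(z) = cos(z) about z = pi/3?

[(z - pi/3)^0] = 1/2;  [(z - pi/3)^1] = -sqrt(3)/2;  [(z - pi/3)^2] = -1/4;  [(z - pi/3)^3] = sqrt(3)/12;  [(z - pi/3)^4] = 1/48;  [(z - pi/3)^5] = -sqrt(3)/240.
So c_5 = F^(5)(pi/3)/5! = -sqrt(3)/240.

-sqrt(3)/240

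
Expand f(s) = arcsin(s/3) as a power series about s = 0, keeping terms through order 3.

s^3/162 + s/3

[s^0] = 0;  [s^1] = 1/3;  [s^2] = 0;  [s^3] = 1/162.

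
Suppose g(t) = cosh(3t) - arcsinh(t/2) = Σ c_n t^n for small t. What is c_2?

Combine the two series term by term.
[t^0] = 1;  [t^1] = -1/2;  [t^2] = 9/2.

9/2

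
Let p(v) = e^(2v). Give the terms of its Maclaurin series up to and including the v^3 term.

4*v^3/3 + 2*v^2 + 2*v + 1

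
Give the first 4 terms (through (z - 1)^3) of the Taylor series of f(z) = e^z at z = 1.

e*(z - 1)^3/6 + e*(z - 1)^2/2 + e*(z - 1) + e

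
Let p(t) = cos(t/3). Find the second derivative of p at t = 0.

The coefficient of t^2 in the expansion is -1/18, so p′′(0) = 2! * (-1/18) = -1/9.

-1/9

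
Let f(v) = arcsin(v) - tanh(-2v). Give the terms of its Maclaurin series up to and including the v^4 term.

Expand each term separately and add.
[v^0] = 0;  [v^1] = 3;  [v^2] = 0;  [v^3] = -5/2;  [v^4] = 0.

-5*v^3/2 + 3*v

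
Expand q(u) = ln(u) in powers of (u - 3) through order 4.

-(u - 3)^4/324 + (u - 3)^3/81 - (u - 3)^2/18 + (u - 3)/3 + ln(3)

q(3) = ln(3)
q′(3) = 1/3
q′′(3) = -1/9
q′′′(3) = 2/27
q^(4)(3) = -2/27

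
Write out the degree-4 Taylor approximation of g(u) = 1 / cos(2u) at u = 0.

10*u^4/3 + 2*u^2 + 1

Invert the denominator's series and multiply.
g(0) = 1
g′(0) = 0
g′′(0) = 4
g′′′(0) = 0
g^(4)(0) = 80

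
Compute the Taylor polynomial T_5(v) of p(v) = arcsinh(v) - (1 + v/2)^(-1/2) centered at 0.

5*2^(61/64)*3^(157/224)*5^(349/448)*7^(447/448)*v^5/6174 - 35*v^4/2048 - 49*v^3/384 - 3*v^2/32 + 5*v/4 - 1

Add the two expansions coefficient-wise.
[v^0] = -1;  [v^1] = 5/4;  [v^2] = -3/32;  [v^3] = -49/384;  [v^4] = -35/2048;  [v^5] = 5*2^(61/64)*3^(157/224)*5^(349/448)*7^(447/448)/6174.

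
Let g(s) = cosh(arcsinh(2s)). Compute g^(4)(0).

Compose series: expand the inner function first, then feed it into the outer expansion.
The coefficient of s^4 in the expansion is -2, so g^(4)(0) = 4! * (-2) = -48.

-48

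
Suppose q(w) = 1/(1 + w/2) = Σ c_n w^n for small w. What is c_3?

-1/8

Differentiate repeatedly and evaluate at the center.
[w^0] = 1;  [w^1] = -1/2;  [w^2] = 1/4;  [w^3] = -1/8.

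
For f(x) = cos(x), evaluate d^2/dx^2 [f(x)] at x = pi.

Differentiate repeatedly and evaluate at the center.
The coefficient of (x - pi)^2 in the expansion is 1/2, so f′′(pi) = 2! * (1/2) = 1.

1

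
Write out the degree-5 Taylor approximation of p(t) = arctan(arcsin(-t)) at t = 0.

Substitute the inner expansion into the outer series and collect powers.
[t^0] = 0;  [t^1] = -1;  [t^2] = 0;  [t^3] = 1/6;  [t^4] = 0;  [t^5] = -13/120.

-13*t^5/120 + t^3/6 - t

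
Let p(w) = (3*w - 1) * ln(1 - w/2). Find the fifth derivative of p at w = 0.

Shift and add copies of the series according to the polynomial's terms.
The coefficient of w^5 in the expansion is -13/320, so p^(5)(0) = 5! * (-13/320) = -39/8.

-39/8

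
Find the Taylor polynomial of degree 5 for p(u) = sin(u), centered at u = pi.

Use the known series and substitute for the argument.
p(pi) = 0
p′(pi) = -1
p′′(pi) = 0
p′′′(pi) = 1
p^(4)(pi) = 0
p^(5)(pi) = -1

-(u - pi)^5/120 + (u - pi)^3/6 - (u - pi)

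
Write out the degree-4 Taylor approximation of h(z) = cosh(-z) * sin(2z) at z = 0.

Write out both Maclaurin series and multiply, keeping only the needed powers.
[z^0] = 0;  [z^1] = 2;  [z^2] = 0;  [z^3] = -1/3;  [z^4] = 0.

-z^3/3 + 2*z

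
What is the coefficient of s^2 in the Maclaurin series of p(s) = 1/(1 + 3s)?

9

p(0) = 1
p′(0) = -3
p′′(0) = 18
So c_2 = p′′(0)/2! = 9.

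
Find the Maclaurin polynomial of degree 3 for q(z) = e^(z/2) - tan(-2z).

43*z^3/16 + z^2/8 + 5*z/2 + 1

Add the two expansions coefficient-wise.
[z^0] = 1;  [z^1] = 5/2;  [z^2] = 1/8;  [z^3] = 43/16.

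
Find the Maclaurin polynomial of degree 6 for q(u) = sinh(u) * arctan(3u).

Expand each factor separately, then convolve coefficients.
q(0) = 0
q′(0) = 0
q′′(0) = 6
q′′′(0) = 0
q^(4)(0) = -204
q^(5)(0) = 0
q^(6)(0) = 33930

377*u^6/8 - 17*u^4/2 + 3*u^2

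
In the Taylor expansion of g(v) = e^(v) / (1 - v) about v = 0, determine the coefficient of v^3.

8/3

Multiply the numerator's expansion by the denominator's geometric series.
g(0) = 1
g′(0) = 2
g′′(0) = 5
g′′′(0) = 16
Then c_k = g^(k)(0)/k! gives each Taylor coefficient.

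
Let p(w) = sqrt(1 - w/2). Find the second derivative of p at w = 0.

-1/16

Differentiate repeatedly and evaluate at the center.
The coefficient of w^2 in the expansion is -1/32, so p′′(0) = 2! * (-1/32) = -1/16.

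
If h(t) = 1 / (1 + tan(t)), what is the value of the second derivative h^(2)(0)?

2

Use the geometric series for the reciprocal, then substitute.
The coefficient of t^2 in the expansion is 1, so h′′(0) = 2! * (1) = 2.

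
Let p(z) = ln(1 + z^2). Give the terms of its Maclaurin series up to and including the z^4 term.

Apply the Taylor formula c_k = f^(k)(a)/k!.
p(0) = 0
p′(0) = 0
p′′(0) = 2
p′′′(0) = 0
p^(4)(0) = -12
Then c_k = p^(k)(0)/k! gives each Taylor coefficient.

-z^4/2 + z^2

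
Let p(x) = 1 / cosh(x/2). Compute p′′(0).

-1/4

Invert the denominator's series and multiply.
The coefficient of x^2 in the expansion is -1/8, so p′′(0) = 2! * (-1/8) = -1/4.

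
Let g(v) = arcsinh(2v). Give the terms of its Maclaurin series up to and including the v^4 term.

Use the known series and substitute for the argument.
g(0) = 0
g′(0) = 2
g′′(0) = 0
g′′′(0) = -8
g^(4)(0) = 0
Then c_k = g^(k)(0)/k! gives each Taylor coefficient.

-4*v^3/3 + 2*v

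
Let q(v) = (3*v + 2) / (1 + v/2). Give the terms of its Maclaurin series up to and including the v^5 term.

v^5/8 - v^4/4 + v^3/2 - v^2 + 2*v + 2

Distribute the polynomial across the series and collect like powers.
q(0) = 2
q′(0) = 2
q′′(0) = -2
q′′′(0) = 3
q^(4)(0) = -6
q^(5)(0) = 15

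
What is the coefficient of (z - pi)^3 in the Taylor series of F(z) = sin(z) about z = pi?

[(z - pi)^0] = 0;  [(z - pi)^1] = -1;  [(z - pi)^2] = 0;  [(z - pi)^3] = 1/6.

1/6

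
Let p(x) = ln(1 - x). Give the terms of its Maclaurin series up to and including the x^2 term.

-x^2/2 - x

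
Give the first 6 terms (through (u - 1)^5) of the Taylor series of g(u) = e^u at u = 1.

Use the known series and substitute for the argument.

e*(u - 1)^5/120 + e*(u - 1)^4/24 + e*(u - 1)^3/6 + e*(u - 1)^2/2 + e*(u - 1) + e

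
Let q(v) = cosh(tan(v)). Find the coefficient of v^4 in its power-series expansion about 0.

3/8

Let u equal the inner series; expand the outer function in u and truncate.
So c_4 = q^(4)(0)/4! = 3/8.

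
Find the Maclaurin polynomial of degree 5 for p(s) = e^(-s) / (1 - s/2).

s^5/480 + s^4/48 - s^3/24 + s^2/4 - s/2 + 1

Write out both Maclaurin series and multiply, keeping only the needed powers.
[s^0] = 1;  [s^1] = -1/2;  [s^2] = 1/4;  [s^3] = -1/24;  [s^4] = 1/48;  [s^5] = 1/480.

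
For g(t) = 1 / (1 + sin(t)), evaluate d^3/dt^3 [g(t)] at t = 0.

-5

Write 1/(1+u) = 1 - u + u^2 - u^3 + ... and substitute the series for u.
From the series, [t^3] g = -5/6; multiply by 3! = 6 to get -5.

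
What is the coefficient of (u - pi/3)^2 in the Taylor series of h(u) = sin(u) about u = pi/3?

-sqrt(3)/4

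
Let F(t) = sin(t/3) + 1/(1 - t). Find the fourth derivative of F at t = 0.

24

Expand each term separately and add.
The coefficient of t^4 in the expansion is 1, so F^(4)(0) = 4! * (1) = 24.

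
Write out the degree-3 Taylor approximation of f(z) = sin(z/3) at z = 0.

Use the known series and substitute for the argument.
f(0) = 0
f′(0) = 1/3
f′′(0) = 0
f′′′(0) = -1/27

-z^3/162 + z/3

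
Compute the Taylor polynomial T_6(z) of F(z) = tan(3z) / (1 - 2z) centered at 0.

Expand each factor separately, then convolve coefficients.
F(0) = 0
F′(0) = 3
F′′(0) = 12
F′′′(0) = 126
F^(4)(0) = 1008
F^(5)(0) = 13968
F^(6)(0) = 279936*2^(18/175)*3^(3/35)*5^(12/25)*7^(159/175)/25
The Taylor polynomial is Σ F^(k)(0)/k! · z^k.

1944*2^(18/175)*3^(3/35)*5^(12/25)*7^(159/175)*z^6/125 + 582*z^5/5 + 42*z^4 + 21*z^3 + 6*z^2 + 3*z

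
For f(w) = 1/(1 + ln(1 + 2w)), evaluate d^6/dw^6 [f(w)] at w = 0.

420992

Plug the Maclaurin series of the inner function into that of the outer and collect terms.
From the series, [w^6] f = 26312/45; multiply by 6! = 720 to get 420992.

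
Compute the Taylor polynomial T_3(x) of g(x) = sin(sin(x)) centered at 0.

Plug the Maclaurin series of the inner function into that of the outer and collect terms.

-x^3/3 + x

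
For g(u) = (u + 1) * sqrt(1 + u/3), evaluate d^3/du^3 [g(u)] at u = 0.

-5/72

Shift and add copies of the series according to the polynomial's terms.
From the series, [u^3] g = -5/432; multiply by 3! = 6 to get -5/72.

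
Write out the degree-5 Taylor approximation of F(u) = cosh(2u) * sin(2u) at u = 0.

Multiply the two series term by term and collect like powers.
F(0) = 0
F′(0) = 2
F′′(0) = 0
F′′′(0) = 16
F^(4)(0) = 0
F^(5)(0) = -128

-16*u^5/15 + 8*u^3/3 + 2*u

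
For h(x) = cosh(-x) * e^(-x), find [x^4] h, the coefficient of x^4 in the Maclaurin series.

Multiply the two series term by term and collect like powers.
So c_4 = h^(4)(0)/4! = 1/3.

1/3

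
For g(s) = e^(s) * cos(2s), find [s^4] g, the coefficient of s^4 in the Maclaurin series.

Take the Cauchy product of the two expansions.
g(0) = 1
g′(0) = 1
g′′(0) = -3
g′′′(0) = -11
g^(4)(0) = -7
So c_4 = g^(4)(0)/4! = -7/24.

-7/24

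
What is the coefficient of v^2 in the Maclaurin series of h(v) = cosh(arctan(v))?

1/2

Compose series: expand the inner function first, then feed it into the outer expansion.
h(0) = 1
h′(0) = 0
h′′(0) = 1
So c_2 = h′′(0)/2! = 1/2.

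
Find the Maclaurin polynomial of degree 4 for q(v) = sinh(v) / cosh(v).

-v^3/3 + v

Write the quotient as an unknown series and match coefficients against numerator = denominator · series.
q(0) = 0
q′(0) = 1
q′′(0) = 0
q′′′(0) = -2
q^(4)(0) = 0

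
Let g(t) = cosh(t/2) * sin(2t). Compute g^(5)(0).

Take the Cauchy product of the two expansions.
From the series, [t^5] g = 101/960; multiply by 5! = 120 to get 101/8.

101/8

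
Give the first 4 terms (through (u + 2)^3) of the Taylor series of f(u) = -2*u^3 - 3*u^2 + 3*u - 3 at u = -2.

-2*(u + 2)^3 + 9*(u + 2)^2 - 9*(u + 2) - 5

[(u + 2)^0] = -5;  [(u + 2)^1] = -9;  [(u + 2)^2] = 9;  [(u + 2)^3] = -2.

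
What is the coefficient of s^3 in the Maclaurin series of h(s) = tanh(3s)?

-9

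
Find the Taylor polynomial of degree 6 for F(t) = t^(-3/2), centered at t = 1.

3003*(t - 1)^6/1024 - 693*(t - 1)^5/256 + 315*(t - 1)^4/128 - 35*(t - 1)^3/16 + 15*(t - 1)^2/8 - 3*(t - 1)/2 + 1

Compute the successive derivatives at the expansion point and divide by k!.
[(t - 1)^0] = 1;  [(t - 1)^1] = -3/2;  [(t - 1)^2] = 15/8;  [(t - 1)^3] = -35/16;  [(t - 1)^4] = 315/128;  [(t - 1)^5] = -693/256;  [(t - 1)^6] = 3003/1024.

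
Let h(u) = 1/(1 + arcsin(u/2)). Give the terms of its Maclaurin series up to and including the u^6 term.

Plug the Maclaurin series of the inner function into that of the outer and collect terms.
h(0) = 1
h′(0) = -1/2
h′′(0) = 1/2
h′′′(0) = -7/8
h^(4)(0) = 2
h^(5)(0) = -189/32
h^(6)(0) = 83/4
Dividing each by k! gives the coefficients c_0, ..., c_6.

83*u^6/2880 - 63*u^5/1280 + u^4/12 - 7*u^3/48 + u^2/4 - u/2 + 1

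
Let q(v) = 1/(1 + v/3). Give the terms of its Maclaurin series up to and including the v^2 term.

v^2/9 - v/3 + 1

q(0) = 1
q′(0) = -1/3
q′′(0) = 2/9
Dividing each by k! gives the coefficients c_0, ..., c_2.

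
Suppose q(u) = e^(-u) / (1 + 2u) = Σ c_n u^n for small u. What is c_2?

Write out both Maclaurin series and multiply, keeping only the needed powers.
[u^0] = 1;  [u^1] = -3;  [u^2] = 13/2.
So c_2 = q′′(0)/2! = 13/2.

13/2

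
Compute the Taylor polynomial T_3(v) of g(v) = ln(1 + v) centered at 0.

g(0) = 0
g′(0) = 1
g′′(0) = -1
g′′′(0) = 2
Dividing each by k! gives the coefficients c_0, ..., c_3.

v^3/3 - v^2/2 + v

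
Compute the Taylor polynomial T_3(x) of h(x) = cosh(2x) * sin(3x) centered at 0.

Multiply the two series term by term and collect like powers.
h(0) = 0
h′(0) = 3
h′′(0) = 0
h′′′(0) = 9

3*x^3/2 + 3*x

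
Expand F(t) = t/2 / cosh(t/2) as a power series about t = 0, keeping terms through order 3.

Write the quotient as an unknown series and match coefficients against numerator = denominator · series.
F(0) = 0
F′(0) = 1/2
F′′(0) = 0
F′′′(0) = -3/8
The Taylor polynomial is Σ F^(k)(0)/k! · t^k.

-t^3/16 + t/2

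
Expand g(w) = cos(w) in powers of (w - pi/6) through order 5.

-(w - pi/6)^5/240 + sqrt(3)*(w - pi/6)^4/48 + (w - pi/6)^3/12 - sqrt(3)*(w - pi/6)^2/4 - (w - pi/6)/2 + sqrt(3)/2

g(pi/6) = sqrt(3)/2
g′(pi/6) = -1/2
g′′(pi/6) = -sqrt(3)/2
g′′′(pi/6) = 1/2
g^(4)(pi/6) = sqrt(3)/2
g^(5)(pi/6) = -1/2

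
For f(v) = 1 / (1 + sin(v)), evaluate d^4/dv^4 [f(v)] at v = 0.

16

Expand as Σ (-1)^k u^k with u equal to the inner function's series.
The coefficient of v^4 in the expansion is 2/3, so f^(4)(0) = 4! * (2/3) = 16.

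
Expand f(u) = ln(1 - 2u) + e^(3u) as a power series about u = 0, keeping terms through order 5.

-35*u^5/8 - 5*u^4/8 + 11*u^3/6 + 5*u^2/2 + u + 1

Add the two expansions coefficient-wise.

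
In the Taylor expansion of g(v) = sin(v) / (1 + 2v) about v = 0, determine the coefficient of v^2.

Write out both Maclaurin series and multiply, keeping only the needed powers.
g(0) = 0
g′(0) = 1
g′′(0) = -4
So c_2 = g′′(0)/2! = -2.

-2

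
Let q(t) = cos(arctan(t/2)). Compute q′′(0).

Substitute the inner expansion into the outer series and collect powers.
The coefficient of t^2 in the expansion is -1/8, so q′′(0) = 2! * (-1/8) = -1/4.

-1/4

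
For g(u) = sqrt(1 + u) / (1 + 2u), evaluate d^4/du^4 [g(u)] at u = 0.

Take the Cauchy product of the two expansions.
From the series, [u^4] g = 1451/128; multiply by 4! = 24 to get 4353/16.

4353/16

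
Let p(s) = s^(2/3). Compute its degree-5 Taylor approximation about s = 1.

14*(s - 1)^5/729 - 7*(s - 1)^4/243 + 4*(s - 1)^3/81 - (s - 1)^2/9 + 2*(s - 1)/3 + 1

[(s - 1)^0] = 1;  [(s - 1)^1] = 2/3;  [(s - 1)^2] = -1/9;  [(s - 1)^3] = 4/81;  [(s - 1)^4] = -7/243;  [(s - 1)^5] = 14/729.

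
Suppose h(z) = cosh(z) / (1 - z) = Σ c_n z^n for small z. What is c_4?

37/24

Take the Cauchy product of the two expansions.
h(0) = 1
h′(0) = 1
h′′(0) = 3
h′′′(0) = 9
h^(4)(0) = 37
So c_4 = h^(4)(0)/4! = 37/24.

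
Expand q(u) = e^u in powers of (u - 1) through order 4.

e*(u - 1)^4/24 + e*(u - 1)^3/6 + e*(u - 1)^2/2 + e*(u - 1) + e

Apply the Taylor formula c_k = f^(k)(a)/k!.
q(1) = e
q′(1) = e
q′′(1) = e
q′′′(1) = e
q^(4)(1) = e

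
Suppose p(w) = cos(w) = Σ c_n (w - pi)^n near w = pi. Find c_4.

-1/24

Compute the successive derivatives at the expansion point and divide by k!.
p(pi) = -1
p′(pi) = 0
p′′(pi) = 1
p′′′(pi) = 0
p^(4)(pi) = -1
Dividing each by k! gives the coefficients c_0, ..., c_4.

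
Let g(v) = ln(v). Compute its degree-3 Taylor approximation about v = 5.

Compute the successive derivatives at the expansion point and divide by k!.

(v - 5)^3/375 - (v - 5)^2/50 + (v - 5)/5 + ln(5)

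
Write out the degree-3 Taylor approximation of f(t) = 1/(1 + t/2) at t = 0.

-t^3/8 + t^2/4 - t/2 + 1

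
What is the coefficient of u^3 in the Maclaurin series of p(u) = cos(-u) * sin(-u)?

2/3

Take the Cauchy product of the two expansions.
p(0) = 0
p′(0) = -1
p′′(0) = 0
p′′′(0) = 4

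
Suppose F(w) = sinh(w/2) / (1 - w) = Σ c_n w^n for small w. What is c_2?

1/2

Multiply the two series term by term and collect like powers.
F(0) = 0
F′(0) = 1/2
F′′(0) = 1
So c_2 = F′′(0)/2! = 1/2.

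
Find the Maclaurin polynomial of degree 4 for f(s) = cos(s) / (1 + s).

Take the Cauchy product of the two expansions.
f(0) = 1
f′(0) = -1
f′′(0) = 1
f′′′(0) = -3
f^(4)(0) = 13

13*s^4/24 - s^3/2 + s^2/2 - s + 1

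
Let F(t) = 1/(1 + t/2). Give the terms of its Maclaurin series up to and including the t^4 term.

t^4/16 - t^3/8 + t^2/4 - t/2 + 1

[t^0] = 1;  [t^1] = -1/2;  [t^2] = 1/4;  [t^3] = -1/8;  [t^4] = 1/16.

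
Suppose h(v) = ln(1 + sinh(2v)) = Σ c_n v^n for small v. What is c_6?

-1024/45

Let u equal the inner series; expand the outer function in u and truncate.
h(0) = 0
h′(0) = 2
h′′(0) = -4
h′′′(0) = 24
h^(4)(0) = -160
h^(5)(0) = 1440
h^(6)(0) = -16384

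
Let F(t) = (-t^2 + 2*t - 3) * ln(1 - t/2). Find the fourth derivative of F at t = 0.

Distribute the polynomial across the series and collect like powers.
From the series, [t^4] F = 17/192; multiply by 4! = 24 to get 17/8.

17/8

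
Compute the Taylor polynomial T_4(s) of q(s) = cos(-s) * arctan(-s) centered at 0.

5*s^3/6 - s

Expand each factor separately, then convolve coefficients.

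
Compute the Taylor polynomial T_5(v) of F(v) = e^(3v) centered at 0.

81*v^5/40 + 27*v^4/8 + 9*v^3/2 + 9*v^2/2 + 3*v + 1

Apply the Taylor formula c_k = f^(k)(a)/k!.
F(0) = 1
F′(0) = 3
F′′(0) = 9
F′′′(0) = 27
F^(4)(0) = 81
F^(5)(0) = 243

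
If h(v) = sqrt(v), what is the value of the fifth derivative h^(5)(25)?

21/12500000

Compute the successive derivatives at the expansion point and divide by k!.
The coefficient of (v - 25)^5 in the expansion is 7/500000000, so h^(5)(25) = 5! * (7/500000000) = 21/12500000.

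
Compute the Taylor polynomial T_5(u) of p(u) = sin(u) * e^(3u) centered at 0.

79*u^5/30 + 4*u^4 + 13*u^3/3 + 3*u^2 + u

Expand each factor separately, then convolve coefficients.
p(0) = 0
p′(0) = 1
p′′(0) = 6
p′′′(0) = 26
p^(4)(0) = 96
p^(5)(0) = 316
Then c_k = p^(k)(0)/k! gives each Taylor coefficient.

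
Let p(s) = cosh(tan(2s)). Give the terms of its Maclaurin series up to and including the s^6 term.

Compose series: expand the inner function first, then feed it into the outer expansion.
p(0) = 1
p′(0) = 0
p′′(0) = 4
p′′′(0) = 0
p^(4)(0) = 144
p^(5)(0) = 0
p^(6)(0) = 11328
Then c_k = p^(k)(0)/k! gives each Taylor coefficient.

236*s^6/15 + 6*s^4 + 2*s^2 + 1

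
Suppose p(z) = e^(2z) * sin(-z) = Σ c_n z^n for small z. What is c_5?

Multiply the two series term by term and collect like powers.
[z^0] = 0;  [z^1] = -1;  [z^2] = -2;  [z^3] = -11/6;  [z^4] = -1;  [z^5] = -41/120.

-41/120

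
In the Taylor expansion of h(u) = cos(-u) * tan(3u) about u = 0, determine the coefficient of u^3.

15/2

Expand each factor separately, then convolve coefficients.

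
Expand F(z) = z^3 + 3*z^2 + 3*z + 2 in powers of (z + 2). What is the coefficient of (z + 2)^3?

1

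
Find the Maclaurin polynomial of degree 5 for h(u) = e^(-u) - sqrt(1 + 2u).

Expand each term separately and add.

-53*u^5/60 + 2*u^4/3 - 2*u^3/3 + u^2 - 2*u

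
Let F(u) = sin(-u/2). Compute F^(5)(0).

-1/32

Differentiate repeatedly and evaluate at the center.
From the series, [u^5] F = -1/3840; multiply by 5! = 120 to get -1/32.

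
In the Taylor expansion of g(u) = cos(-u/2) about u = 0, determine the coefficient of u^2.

-1/8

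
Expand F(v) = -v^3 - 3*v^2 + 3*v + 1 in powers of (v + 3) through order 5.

-(v + 3)^3 + 6*(v + 3)^2 - 6*(v + 3) - 8

F(-3) = -8
F′(-3) = -6
F′′(-3) = 12
F′′′(-3) = -6
F^(4)(-3) = 0
F^(5)(-3) = 0
Dividing each by k! gives the coefficients c_0, ..., c_5.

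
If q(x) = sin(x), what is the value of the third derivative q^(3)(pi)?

Apply the Taylor formula c_k = f^(k)(a)/k!.
The coefficient of (x - pi)^3 in the expansion is 1/6, so q′′′(pi) = 3! * (1/6) = 1.

1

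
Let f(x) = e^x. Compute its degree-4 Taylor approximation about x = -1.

(x + 1)^4*e^(-1)/24 + (x + 1)^3*e^(-1)/6 + (x + 1)^2*e^(-1)/2 + (x + 1)*e^(-1) + e^(-1)

Compute the successive derivatives at the expansion point and divide by k!.
[(x + 1)^0] = e^(-1);  [(x + 1)^1] = e^(-1);  [(x + 1)^2] = e^(-1)/2;  [(x + 1)^3] = e^(-1)/6;  [(x + 1)^4] = e^(-1)/24.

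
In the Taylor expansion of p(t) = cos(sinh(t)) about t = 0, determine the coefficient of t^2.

-1/2

Substitute the inner expansion into the outer series and collect powers.
p(0) = 1
p′(0) = 0
p′′(0) = -1
So c_2 = p′′(0)/2! = -1/2.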